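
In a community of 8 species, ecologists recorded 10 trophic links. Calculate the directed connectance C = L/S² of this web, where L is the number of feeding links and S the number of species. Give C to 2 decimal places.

The web has S = 8 species and L = 10 feeding links.
C = L / S² = 10 / 64 = 0.1562 ≈ 0.16.

C = 0.16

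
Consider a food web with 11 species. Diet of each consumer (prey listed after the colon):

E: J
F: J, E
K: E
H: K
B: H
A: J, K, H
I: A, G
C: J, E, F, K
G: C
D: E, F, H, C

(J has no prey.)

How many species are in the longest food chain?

6 species

One longest chain: J → E → K → H → A → I.
It has 6 species and 5 links.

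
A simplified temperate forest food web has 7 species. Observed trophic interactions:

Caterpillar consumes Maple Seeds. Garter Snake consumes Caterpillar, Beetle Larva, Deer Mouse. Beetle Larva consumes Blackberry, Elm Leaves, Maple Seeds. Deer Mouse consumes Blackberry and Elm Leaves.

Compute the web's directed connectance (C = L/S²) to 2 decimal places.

C = 0.18

The web has S = 7 species and L = 9 feeding links.
C = L / S² = 9 / 49 = 0.1837 ≈ 0.18.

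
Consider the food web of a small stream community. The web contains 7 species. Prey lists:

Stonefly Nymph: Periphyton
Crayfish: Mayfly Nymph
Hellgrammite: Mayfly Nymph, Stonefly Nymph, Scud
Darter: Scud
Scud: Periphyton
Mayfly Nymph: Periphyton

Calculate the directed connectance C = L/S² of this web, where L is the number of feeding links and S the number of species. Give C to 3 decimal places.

C = 0.163

The web has S = 7 species and L = 8 feeding links.
C = L / S² = 8 / 49 = 0.1633 ≈ 0.163.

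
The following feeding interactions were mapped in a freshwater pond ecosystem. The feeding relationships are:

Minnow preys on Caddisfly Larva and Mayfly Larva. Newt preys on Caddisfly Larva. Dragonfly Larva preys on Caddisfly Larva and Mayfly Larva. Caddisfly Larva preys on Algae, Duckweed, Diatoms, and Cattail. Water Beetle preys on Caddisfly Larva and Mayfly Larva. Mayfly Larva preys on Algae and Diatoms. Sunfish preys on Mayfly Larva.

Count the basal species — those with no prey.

4

Basal species (no prey listed): Duckweed, Diatoms, Algae, Cattail.
Count: 4.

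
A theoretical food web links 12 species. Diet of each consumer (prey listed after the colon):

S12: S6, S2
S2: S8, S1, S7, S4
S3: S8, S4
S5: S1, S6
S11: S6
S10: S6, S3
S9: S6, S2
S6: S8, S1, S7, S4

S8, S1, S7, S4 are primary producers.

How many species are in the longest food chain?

One longest chain: S8 → S6 → S12.
It has 3 species and 2 links.

3 species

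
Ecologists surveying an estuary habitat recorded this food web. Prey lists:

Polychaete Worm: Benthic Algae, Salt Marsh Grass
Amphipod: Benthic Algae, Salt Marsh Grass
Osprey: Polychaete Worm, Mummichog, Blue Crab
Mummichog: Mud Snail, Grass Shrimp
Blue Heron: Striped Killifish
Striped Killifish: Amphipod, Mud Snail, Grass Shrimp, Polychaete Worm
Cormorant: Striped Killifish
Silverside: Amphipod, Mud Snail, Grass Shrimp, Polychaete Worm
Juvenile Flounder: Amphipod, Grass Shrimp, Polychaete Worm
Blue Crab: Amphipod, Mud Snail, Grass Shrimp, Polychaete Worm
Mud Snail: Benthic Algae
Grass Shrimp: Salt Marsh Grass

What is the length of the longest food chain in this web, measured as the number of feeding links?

One longest chain: Benthic Algae → Mud Snail → Mummichog → Osprey.
It has 4 species and 3 links.

3 links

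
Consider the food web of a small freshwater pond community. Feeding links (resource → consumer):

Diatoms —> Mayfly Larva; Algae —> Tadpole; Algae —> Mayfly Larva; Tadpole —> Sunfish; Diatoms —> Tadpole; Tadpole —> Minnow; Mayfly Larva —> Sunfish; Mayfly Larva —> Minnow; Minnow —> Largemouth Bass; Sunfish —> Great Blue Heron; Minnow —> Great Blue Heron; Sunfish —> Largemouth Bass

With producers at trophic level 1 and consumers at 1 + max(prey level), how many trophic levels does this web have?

4

Producers (level 1): Diatoms, Algae.
Diatoms → Tadpole → Sunfish → Great Blue Heron gives Great Blue Heron level 4.
No species has a prey at level 4, so no species reaches level 5.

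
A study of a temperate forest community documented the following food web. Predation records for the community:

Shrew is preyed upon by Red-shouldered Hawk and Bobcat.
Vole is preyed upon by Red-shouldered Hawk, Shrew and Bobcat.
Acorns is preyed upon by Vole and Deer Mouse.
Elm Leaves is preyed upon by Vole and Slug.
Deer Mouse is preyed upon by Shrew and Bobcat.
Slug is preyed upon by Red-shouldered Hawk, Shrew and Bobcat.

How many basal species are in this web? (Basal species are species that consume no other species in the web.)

Basal species (no prey listed): Elm Leaves, Acorns.
Count: 2.

2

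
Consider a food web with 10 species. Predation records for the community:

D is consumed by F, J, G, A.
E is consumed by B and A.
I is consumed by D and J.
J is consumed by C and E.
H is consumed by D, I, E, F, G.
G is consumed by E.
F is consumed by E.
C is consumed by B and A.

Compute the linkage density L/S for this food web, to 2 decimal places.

There are L = 19 links among S = 10 species.
L/S = 19/10 = 1.9000 ≈ 1.90.

L/S = 1.90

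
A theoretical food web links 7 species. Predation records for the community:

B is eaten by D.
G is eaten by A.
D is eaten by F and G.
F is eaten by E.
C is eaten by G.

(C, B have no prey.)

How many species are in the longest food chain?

4 species

One longest chain: B → D → G → A.
It has 4 species and 3 links.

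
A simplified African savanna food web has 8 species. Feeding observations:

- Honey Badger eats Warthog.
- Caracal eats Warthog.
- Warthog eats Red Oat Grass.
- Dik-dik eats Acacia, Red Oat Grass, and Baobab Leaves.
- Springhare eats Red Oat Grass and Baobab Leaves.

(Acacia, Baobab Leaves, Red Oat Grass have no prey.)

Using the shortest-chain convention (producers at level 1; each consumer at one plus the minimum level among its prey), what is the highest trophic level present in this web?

Producers (level 1): Acacia, Baobab Leaves, Red Oat Grass.
Following each consumer down to its lowest-level prey: Red Oat Grass → Warthog → Honey Badger (levels 1 through 3).
All prey of Honey Badger (Warthog 2) are at level 2 or above, so Honey Badger is at level 1 + 2 = 3.
Every consumer has at least one prey at level 2 or below, so none exceeds level 3.

3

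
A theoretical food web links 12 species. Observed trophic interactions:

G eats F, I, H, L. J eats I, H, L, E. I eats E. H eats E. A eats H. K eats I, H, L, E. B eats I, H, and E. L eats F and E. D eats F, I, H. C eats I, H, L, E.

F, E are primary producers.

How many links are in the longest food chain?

One longest chain: E → H → K.
It has 3 species and 2 links.

2 links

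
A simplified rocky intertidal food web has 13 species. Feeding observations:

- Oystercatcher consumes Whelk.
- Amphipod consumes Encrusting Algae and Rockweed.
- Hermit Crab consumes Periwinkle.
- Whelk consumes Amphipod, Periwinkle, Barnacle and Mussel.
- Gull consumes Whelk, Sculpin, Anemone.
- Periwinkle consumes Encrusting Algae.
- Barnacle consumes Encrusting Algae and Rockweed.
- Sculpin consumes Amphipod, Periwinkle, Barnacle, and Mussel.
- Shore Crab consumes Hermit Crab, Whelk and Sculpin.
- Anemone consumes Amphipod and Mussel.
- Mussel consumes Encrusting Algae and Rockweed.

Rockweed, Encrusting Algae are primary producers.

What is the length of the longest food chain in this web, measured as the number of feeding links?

3 links

One longest chain: Encrusting Algae → Periwinkle → Hermit Crab → Shore Crab.
It has 4 species and 3 links.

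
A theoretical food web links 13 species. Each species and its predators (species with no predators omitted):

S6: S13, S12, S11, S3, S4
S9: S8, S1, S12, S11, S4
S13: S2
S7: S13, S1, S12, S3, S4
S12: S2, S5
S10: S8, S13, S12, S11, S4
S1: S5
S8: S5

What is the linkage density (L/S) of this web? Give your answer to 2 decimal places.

There are L = 25 links among S = 13 species.
L/S = 25/13 = 1.9231 ≈ 1.92.

L/S = 1.92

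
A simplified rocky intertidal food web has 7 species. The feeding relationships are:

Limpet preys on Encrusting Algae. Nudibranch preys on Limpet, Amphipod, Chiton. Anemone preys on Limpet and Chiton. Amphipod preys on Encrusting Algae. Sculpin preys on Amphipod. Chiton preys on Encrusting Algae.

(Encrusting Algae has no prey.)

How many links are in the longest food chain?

One longest chain: Encrusting Algae → Amphipod → Sculpin.
It has 3 species and 2 links.

2 links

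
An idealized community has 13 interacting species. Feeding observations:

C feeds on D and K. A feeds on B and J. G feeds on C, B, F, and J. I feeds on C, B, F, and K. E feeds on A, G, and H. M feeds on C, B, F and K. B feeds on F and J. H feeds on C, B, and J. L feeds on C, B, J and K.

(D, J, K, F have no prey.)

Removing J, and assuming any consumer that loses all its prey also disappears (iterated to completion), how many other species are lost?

0

Remove J.
Every predator of it retains at least one other prey: B still has F; G still has F, C, B; L still has K, C, B; H still has C, B; A still has B.
No consumer loses all prey, so no secondary extinctions occur.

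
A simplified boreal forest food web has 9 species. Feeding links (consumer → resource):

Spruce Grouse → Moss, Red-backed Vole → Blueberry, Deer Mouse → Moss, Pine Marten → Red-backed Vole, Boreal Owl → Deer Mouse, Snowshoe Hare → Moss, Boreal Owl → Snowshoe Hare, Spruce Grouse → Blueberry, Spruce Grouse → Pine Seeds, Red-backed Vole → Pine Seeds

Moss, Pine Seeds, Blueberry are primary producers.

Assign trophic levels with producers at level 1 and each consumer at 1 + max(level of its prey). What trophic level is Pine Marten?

Pine Seeds is a producer → level 1.
Red-backed Vole eats Pine Seeds (level 1); other prey at levels: Blueberry 1 → level 2.
Pine Marten eats Red-backed Vole → level 3.

Trophic level 3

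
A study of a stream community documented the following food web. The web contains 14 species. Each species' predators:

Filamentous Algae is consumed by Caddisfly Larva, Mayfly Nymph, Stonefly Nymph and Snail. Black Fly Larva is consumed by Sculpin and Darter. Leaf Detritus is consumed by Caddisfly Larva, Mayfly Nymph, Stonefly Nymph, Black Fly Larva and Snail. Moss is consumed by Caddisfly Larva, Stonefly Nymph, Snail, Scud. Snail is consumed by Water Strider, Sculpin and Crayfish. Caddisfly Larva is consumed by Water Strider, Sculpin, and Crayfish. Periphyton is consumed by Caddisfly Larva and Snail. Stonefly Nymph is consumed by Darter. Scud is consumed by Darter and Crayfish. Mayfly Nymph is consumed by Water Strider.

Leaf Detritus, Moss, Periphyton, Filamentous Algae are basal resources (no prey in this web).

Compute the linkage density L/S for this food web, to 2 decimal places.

There are L = 27 links among S = 14 species.
L/S = 27/14 = 1.9286 ≈ 1.93.

L/S = 1.93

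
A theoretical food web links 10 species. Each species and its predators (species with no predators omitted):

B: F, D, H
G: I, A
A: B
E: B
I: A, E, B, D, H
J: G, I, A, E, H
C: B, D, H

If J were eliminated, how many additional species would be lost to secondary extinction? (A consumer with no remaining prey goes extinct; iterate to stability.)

4

Remove J.
Round 1: G (all prey gone) → extinct.
Round 2: I (all prey gone) → extinct.
Round 3: A (all prey gone), E (all prey gone) → extinct.
No further losses. Total secondary extinctions: 4.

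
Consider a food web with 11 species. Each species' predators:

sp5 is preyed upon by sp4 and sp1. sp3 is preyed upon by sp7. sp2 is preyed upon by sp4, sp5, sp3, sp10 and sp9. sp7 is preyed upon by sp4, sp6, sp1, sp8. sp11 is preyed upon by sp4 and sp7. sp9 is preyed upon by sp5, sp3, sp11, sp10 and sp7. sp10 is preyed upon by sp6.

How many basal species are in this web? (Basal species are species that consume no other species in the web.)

Basal species (no prey listed): sp2.
Count: 1.

1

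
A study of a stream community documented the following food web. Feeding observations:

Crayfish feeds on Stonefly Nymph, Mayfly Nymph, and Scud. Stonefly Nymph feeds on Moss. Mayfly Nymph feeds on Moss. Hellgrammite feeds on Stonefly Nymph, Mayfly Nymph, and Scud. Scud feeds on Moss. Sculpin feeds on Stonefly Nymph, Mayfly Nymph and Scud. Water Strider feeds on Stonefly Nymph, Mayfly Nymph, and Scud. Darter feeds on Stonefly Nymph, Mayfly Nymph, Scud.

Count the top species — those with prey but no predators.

5

Top species (has prey, but nothing eats it): Hellgrammite, Darter, Crayfish, Sculpin, Water Strider.
Count: 5.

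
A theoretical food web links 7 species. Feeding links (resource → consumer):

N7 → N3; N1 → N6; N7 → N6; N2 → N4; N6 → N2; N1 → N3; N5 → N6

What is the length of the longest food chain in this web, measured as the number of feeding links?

One longest chain: N1 → N6 → N2 → N4.
It has 4 species and 3 links.

3 links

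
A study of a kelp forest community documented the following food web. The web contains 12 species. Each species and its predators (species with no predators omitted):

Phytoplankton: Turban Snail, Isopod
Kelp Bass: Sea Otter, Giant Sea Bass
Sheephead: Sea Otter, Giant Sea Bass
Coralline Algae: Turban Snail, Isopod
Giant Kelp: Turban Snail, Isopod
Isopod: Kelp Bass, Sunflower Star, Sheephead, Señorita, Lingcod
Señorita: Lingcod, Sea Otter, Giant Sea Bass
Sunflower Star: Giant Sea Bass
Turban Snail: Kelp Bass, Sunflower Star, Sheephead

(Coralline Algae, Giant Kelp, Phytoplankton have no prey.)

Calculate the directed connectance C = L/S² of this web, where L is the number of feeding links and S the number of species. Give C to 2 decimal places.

C = 0.15

The web has S = 12 species and L = 22 feeding links.
C = L / S² = 22 / 144 = 0.1528 ≈ 0.15.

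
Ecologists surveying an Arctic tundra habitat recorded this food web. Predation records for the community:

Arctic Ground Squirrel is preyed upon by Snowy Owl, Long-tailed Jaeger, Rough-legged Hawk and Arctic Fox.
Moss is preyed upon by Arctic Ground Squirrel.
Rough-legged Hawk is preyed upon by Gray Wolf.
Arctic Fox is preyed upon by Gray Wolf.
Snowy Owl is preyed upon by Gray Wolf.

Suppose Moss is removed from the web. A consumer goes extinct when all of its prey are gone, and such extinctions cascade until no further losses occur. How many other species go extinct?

Remove Moss.
Round 1: Arctic Ground Squirrel (all prey gone) → extinct.
Round 2: Snowy Owl (all prey gone), Long-tailed Jaeger (all prey gone), Rough-legged Hawk (all prey gone), Arctic Fox (all prey gone) → extinct.
Round 3: Gray Wolf (all prey gone) → extinct.
No further losses. Total secondary extinctions: 6.

6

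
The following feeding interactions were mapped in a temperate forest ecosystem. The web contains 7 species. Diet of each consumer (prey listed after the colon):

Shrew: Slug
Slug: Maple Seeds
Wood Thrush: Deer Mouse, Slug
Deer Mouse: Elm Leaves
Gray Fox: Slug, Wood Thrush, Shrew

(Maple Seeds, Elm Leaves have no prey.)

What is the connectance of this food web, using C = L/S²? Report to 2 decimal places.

C = 0.16

The web has S = 7 species and L = 8 feeding links.
C = L / S² = 8 / 49 = 0.1633 ≈ 0.16.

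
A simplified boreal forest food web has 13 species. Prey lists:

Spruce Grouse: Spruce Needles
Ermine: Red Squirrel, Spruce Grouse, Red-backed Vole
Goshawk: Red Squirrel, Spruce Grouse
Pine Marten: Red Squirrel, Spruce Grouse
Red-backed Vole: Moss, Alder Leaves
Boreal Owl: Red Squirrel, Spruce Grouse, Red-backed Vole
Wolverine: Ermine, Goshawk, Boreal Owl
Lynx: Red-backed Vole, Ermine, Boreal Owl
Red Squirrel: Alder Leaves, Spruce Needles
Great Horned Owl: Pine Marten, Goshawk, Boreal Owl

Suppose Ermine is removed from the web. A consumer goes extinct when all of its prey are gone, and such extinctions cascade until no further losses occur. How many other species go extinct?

0

Remove Ermine.
Every predator of it retains at least one other prey: Lynx still has Red-backed Vole, Boreal Owl; Wolverine still has Goshawk, Boreal Owl.
No consumer loses all prey, so no secondary extinctions occur.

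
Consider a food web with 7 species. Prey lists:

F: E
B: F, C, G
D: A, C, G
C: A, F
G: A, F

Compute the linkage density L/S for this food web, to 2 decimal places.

There are L = 11 links among S = 7 species.
L/S = 11/7 = 1.5714 ≈ 1.57.

L/S = 1.57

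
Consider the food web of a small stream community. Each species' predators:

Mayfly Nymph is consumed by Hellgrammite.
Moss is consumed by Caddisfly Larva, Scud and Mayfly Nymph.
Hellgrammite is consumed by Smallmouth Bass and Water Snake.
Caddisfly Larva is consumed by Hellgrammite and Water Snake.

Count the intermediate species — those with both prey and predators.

3

Intermediate species (has both prey and predators): Mayfly Nymph, Caddisfly Larva, Hellgrammite.
Count: 3.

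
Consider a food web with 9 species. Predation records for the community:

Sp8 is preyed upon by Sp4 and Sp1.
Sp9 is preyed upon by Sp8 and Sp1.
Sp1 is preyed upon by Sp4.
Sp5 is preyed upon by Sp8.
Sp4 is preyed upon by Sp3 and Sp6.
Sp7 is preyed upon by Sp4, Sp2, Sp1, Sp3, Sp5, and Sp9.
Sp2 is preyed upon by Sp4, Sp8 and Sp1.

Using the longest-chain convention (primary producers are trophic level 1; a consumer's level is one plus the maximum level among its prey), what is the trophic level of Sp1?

Sp7 is a producer → level 1.
Sp2 eats Sp7 → level 2.
Sp8 eats Sp2 (level 2); other prey at levels: Sp9 2, Sp5 2 → level 3.
Sp1 eats Sp8 (level 3); other prey at levels: Sp7 1, Sp2 2, Sp9 2 → level 4.

Trophic level 4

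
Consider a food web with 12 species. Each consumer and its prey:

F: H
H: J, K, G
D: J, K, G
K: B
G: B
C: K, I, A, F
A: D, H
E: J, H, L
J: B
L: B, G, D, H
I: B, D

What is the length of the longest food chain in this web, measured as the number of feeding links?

One longest chain: B → J → D → A → C.
It has 5 species and 4 links.

4 links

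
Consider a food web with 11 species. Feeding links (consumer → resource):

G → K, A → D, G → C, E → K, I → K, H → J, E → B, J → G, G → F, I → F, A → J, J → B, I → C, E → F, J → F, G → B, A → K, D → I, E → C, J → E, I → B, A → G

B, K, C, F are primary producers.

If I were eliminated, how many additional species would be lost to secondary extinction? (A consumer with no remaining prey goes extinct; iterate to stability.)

Remove I.
Round 1: D (all prey gone) → extinct.
No further losses. Total secondary extinctions: 1.

1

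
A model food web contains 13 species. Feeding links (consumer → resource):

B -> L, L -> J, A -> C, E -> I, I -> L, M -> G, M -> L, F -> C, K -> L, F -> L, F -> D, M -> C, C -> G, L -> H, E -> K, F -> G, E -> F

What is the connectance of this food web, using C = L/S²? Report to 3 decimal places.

The web has S = 13 species and L = 17 feeding links.
C = L / S² = 17 / 169 = 0.1006 ≈ 0.101.

C = 0.101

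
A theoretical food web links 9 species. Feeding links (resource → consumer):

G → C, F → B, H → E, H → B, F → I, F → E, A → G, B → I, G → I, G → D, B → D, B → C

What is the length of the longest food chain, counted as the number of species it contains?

One longest chain: A → G → I.
It has 3 species and 2 links.

3 species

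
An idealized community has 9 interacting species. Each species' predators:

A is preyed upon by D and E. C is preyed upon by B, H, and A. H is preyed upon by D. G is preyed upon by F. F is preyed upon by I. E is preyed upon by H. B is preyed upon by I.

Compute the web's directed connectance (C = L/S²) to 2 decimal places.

C = 0.12

The web has S = 9 species and L = 10 feeding links.
C = L / S² = 10 / 81 = 0.1235 ≈ 0.12.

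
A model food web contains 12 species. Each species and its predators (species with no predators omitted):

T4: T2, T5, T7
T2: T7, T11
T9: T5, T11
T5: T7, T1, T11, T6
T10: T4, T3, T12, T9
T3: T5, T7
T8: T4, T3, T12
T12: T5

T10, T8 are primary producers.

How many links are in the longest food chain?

3 links

One longest chain: T10 → T4 → T2 → T7.
It has 4 species and 3 links.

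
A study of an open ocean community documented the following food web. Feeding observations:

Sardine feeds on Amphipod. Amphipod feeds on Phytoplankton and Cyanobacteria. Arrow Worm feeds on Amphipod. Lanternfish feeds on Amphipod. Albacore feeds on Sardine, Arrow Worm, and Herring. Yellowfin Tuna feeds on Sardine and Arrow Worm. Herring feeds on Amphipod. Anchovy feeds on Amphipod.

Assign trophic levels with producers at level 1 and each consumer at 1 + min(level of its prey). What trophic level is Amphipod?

Trophic level 2

Phytoplankton is a producer → level 1.
Amphipod eats Phytoplankton → level 2.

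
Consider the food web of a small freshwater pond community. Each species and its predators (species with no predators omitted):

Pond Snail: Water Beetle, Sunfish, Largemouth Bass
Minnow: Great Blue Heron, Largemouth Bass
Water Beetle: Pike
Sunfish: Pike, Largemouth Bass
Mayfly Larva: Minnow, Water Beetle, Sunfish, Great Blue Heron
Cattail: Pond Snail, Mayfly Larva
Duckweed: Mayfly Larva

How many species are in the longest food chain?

4 species

One longest chain: Cattail → Mayfly Larva → Minnow → Great Blue Heron.
It has 4 species and 3 links.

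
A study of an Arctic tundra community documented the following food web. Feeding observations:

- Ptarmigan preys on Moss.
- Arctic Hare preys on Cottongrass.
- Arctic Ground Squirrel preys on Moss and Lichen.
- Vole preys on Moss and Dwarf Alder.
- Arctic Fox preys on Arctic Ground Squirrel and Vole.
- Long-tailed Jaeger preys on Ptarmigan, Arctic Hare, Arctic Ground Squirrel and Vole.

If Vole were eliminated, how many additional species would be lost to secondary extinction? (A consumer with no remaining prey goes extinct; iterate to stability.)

Remove Vole.
Every predator of it retains at least one other prey: Arctic Fox still has Arctic Ground Squirrel; Long-tailed Jaeger still has Ptarmigan, Arctic Ground Squirrel, Arctic Hare.
No consumer loses all prey, so no secondary extinctions occur.

0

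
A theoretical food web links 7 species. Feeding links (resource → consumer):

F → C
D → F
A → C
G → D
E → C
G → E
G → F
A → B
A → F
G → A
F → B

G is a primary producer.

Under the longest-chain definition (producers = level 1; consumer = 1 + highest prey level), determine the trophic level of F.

G is a producer → level 1.
A eats G → level 2.
F eats A (level 2); other prey at levels: G 1, D 2 → level 3.

Trophic level 3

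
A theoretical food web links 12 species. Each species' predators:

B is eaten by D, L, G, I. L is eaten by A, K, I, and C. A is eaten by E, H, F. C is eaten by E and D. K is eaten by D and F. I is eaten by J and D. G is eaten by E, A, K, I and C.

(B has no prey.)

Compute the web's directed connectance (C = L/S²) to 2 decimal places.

C = 0.15

The web has S = 12 species and L = 22 feeding links.
C = L / S² = 22 / 144 = 0.1528 ≈ 0.15.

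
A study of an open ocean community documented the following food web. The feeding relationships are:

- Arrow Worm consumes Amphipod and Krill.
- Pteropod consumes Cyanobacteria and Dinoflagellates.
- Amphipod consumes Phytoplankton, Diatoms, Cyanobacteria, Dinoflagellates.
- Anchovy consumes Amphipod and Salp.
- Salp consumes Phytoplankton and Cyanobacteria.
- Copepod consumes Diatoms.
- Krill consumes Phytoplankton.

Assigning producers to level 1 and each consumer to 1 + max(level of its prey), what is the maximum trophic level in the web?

Producers (level 1): Dinoflagellates, Phytoplankton, Diatoms, Cyanobacteria.
Dinoflagellates → Amphipod → Arrow Worm gives Arrow Worm level 3.
No species has a prey at level 3, so no species reaches level 4.

3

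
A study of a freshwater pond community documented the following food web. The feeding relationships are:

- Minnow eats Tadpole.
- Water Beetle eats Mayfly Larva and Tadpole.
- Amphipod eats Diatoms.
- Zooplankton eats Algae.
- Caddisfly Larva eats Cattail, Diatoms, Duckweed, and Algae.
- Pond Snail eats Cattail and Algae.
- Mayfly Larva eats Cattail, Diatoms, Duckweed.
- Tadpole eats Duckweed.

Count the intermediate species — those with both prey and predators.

2

Intermediate species (has both prey and predators): Tadpole, Mayfly Larva.
Count: 2.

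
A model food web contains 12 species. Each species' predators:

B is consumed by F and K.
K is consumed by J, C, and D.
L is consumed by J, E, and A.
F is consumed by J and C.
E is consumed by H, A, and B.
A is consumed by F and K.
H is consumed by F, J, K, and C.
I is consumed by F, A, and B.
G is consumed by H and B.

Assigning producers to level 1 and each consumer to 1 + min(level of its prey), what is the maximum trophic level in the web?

4

Producers (level 1): I, L, G.
Following each consumer down to its lowest-level prey: G → H → K → D (levels 1 through 4).
All prey of D (K 3) are at level 3 or above, so D is at level 1 + 3 = 4.
Every consumer has at least one prey at level 3 or below, so none exceeds level 4.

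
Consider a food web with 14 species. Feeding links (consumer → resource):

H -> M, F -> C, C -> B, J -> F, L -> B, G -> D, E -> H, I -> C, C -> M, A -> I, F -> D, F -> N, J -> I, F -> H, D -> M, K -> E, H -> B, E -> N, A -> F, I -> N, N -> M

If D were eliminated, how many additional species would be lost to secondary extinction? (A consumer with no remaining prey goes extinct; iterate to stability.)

Remove D.
Round 1: G (all prey gone) → extinct.
No further losses. Total secondary extinctions: 1.

1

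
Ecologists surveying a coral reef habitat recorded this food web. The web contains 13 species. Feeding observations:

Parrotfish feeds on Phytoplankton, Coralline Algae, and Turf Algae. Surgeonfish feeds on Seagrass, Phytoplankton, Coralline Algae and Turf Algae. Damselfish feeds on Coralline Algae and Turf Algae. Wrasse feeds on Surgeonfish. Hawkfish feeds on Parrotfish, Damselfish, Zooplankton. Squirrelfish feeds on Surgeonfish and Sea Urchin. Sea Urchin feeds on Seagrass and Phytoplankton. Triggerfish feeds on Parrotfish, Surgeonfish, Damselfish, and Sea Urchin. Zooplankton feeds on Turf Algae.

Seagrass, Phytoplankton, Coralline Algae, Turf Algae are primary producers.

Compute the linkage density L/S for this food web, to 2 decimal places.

There are L = 22 links among S = 13 species.
L/S = 22/13 = 1.6923 ≈ 1.69.

L/S = 1.69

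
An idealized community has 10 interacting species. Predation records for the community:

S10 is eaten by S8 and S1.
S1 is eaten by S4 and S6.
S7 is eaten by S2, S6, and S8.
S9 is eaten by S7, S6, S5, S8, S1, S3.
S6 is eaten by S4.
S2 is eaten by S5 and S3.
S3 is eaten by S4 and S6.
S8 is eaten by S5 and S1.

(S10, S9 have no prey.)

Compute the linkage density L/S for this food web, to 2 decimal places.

There are L = 20 links among S = 10 species.
L/S = 20/10 = 2.0000 ≈ 2.00.

L/S = 2.00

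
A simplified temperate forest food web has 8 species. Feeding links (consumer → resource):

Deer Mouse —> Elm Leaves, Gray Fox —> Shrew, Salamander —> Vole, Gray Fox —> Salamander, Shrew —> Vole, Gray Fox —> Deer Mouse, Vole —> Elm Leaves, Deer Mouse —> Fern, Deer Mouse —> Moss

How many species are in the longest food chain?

4 species

One longest chain: Elm Leaves → Vole → Shrew → Gray Fox.
It has 4 species and 3 links.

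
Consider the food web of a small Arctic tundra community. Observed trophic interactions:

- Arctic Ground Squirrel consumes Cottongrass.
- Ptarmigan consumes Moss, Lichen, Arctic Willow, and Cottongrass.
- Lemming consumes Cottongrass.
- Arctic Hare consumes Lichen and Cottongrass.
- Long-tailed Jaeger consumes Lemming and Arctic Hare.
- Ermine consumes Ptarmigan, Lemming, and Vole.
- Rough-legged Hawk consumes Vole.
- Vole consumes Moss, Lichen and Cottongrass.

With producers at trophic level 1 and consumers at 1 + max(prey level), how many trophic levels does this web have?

Producers (level 1): Moss, Arctic Willow, Lichen, Cottongrass.
Moss → Ptarmigan → Ermine gives Ermine level 3.
No species has a prey at level 3, so no species reaches level 4.

3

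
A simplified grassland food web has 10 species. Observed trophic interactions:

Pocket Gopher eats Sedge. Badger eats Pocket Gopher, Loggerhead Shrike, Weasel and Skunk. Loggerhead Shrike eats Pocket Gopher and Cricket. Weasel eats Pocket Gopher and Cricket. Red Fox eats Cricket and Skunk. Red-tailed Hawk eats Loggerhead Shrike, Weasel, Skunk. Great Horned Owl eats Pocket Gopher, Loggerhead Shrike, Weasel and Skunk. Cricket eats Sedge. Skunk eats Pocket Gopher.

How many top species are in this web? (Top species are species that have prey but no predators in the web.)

4

Top species (has prey, but nothing eats it): Great Horned Owl, Badger, Red-tailed Hawk, Red Fox.
Count: 4.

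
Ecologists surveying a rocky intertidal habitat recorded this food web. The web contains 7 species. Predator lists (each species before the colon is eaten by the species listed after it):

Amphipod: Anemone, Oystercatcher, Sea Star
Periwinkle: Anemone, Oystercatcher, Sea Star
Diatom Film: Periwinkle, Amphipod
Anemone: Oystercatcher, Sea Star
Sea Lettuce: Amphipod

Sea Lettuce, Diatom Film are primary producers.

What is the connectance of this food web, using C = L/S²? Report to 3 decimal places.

C = 0.224

The web has S = 7 species and L = 11 feeding links.
C = L / S² = 11 / 49 = 0.2245 ≈ 0.224.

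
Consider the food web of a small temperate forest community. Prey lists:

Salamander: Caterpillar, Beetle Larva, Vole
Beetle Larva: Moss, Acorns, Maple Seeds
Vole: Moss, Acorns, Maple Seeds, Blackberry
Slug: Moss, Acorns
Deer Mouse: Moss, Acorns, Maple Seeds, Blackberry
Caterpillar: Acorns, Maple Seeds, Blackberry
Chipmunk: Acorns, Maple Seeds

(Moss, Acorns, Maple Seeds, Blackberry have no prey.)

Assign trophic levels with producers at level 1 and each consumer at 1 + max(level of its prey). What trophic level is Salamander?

Moss is a producer → level 1.
Vole eats Moss (level 1); other prey at levels: Acorns 1, Maple Seeds 1, Blackberry 1 → level 2.
Salamander eats Vole (level 2); other prey at levels: Caterpillar 2, Beetle Larva 2 → level 3.

Trophic level 3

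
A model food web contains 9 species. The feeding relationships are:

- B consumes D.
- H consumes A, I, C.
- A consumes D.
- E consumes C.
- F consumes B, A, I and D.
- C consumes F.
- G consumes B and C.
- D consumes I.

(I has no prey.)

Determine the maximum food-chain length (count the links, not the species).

One longest chain: I → D → A → F → C → G.
It has 6 species and 5 links.

5 links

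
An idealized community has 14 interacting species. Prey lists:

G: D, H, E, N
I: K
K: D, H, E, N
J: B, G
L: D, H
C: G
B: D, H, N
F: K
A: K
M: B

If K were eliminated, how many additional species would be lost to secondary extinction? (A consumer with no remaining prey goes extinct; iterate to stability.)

Remove K.
Round 1: F (all prey gone), A (all prey gone), I (all prey gone) → extinct.
No further losses. Total secondary extinctions: 3.

3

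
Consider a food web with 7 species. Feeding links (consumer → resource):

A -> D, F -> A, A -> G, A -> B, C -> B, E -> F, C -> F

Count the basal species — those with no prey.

3

Basal species (no prey listed): G, D, B.
Count: 3.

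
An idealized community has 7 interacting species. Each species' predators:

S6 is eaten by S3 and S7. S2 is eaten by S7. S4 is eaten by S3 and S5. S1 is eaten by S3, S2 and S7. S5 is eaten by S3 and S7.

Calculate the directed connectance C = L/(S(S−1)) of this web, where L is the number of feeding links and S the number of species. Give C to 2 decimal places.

The web has S = 7 species and L = 10 feeding links.
C = L / (S(S−1)) = 10 / 42 = 0.2381 ≈ 0.24.

C = 0.24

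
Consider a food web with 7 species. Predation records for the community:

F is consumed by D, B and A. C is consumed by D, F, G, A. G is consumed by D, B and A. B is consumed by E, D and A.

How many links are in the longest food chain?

3 links

One longest chain: C → G → B → E.
It has 4 species and 3 links.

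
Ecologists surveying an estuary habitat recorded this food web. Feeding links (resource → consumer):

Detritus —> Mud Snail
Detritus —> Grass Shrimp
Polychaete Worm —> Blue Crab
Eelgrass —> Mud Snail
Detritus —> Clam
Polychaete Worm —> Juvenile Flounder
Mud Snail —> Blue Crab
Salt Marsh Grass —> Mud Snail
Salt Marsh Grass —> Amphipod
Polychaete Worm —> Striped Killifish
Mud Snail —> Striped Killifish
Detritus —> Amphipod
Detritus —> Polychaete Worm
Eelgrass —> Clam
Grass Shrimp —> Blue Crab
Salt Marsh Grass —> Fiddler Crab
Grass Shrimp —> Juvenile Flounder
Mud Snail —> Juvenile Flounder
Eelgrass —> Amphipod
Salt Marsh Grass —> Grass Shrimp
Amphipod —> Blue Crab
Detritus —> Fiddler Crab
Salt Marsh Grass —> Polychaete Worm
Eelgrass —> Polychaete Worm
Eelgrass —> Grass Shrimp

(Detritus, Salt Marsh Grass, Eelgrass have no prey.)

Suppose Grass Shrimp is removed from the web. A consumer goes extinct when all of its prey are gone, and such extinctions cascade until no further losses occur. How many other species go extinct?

0

Remove Grass Shrimp.
Every predator of it retains at least one other prey: Juvenile Flounder still has Polychaete Worm, Mud Snail; Blue Crab still has Amphipod, Polychaete Worm, Mud Snail.
No consumer loses all prey, so no secondary extinctions occur.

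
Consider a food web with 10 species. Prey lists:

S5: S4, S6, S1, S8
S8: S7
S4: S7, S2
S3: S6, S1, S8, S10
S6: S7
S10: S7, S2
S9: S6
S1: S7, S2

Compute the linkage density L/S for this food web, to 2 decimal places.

L/S = 1.70

There are L = 17 links among S = 10 species.
L/S = 17/10 = 1.7000 ≈ 1.70.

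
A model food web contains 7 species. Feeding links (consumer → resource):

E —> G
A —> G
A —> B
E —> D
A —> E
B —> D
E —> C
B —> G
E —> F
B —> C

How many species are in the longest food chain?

One longest chain: D → E → A.
It has 3 species and 2 links.

3 species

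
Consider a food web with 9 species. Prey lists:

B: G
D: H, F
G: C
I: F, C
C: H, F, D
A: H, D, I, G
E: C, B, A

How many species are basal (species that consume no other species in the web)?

2

Basal species (no prey listed): H, F.
Count: 2.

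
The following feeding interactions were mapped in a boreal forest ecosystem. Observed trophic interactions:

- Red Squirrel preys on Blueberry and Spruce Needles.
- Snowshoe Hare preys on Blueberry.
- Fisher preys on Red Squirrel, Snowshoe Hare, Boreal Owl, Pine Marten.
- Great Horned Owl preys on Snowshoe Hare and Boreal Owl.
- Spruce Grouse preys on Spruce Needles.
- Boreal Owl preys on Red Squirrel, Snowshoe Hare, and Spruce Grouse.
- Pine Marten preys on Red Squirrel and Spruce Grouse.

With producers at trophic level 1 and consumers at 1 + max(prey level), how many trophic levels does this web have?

4

Producers (level 1): Blueberry, Spruce Needles.
Spruce Needles → Spruce Grouse → Boreal Owl → Great Horned Owl gives Great Horned Owl level 4.
No species has a prey at level 4, so no species reaches level 5.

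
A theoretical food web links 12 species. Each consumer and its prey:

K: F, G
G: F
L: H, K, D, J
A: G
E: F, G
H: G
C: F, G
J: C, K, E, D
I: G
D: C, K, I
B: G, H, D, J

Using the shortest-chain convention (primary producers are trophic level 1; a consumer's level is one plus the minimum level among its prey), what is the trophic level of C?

Trophic level 2

F is a producer → level 1.
C eats F → level 2.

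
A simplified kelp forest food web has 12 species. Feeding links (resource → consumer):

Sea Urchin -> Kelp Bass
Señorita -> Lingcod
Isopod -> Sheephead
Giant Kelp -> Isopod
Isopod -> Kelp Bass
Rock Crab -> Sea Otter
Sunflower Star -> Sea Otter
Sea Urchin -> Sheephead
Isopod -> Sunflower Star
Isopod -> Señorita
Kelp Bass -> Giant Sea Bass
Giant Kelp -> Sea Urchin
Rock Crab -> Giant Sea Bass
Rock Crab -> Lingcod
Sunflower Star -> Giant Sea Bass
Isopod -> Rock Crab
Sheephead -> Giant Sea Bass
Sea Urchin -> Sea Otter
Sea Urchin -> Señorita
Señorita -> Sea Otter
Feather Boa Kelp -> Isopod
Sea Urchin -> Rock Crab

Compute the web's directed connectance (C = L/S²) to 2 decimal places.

C = 0.15

The web has S = 12 species and L = 22 feeding links.
C = L / S² = 22 / 144 = 0.1528 ≈ 0.15.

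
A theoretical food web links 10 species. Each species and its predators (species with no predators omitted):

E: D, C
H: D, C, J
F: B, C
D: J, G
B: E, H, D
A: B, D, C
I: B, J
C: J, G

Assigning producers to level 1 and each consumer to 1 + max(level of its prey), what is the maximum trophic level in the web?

Producers (level 1): F, I, A.
F → B → E → D → J gives J level 5.
No species has a prey at level 5, so no species reaches level 6.

5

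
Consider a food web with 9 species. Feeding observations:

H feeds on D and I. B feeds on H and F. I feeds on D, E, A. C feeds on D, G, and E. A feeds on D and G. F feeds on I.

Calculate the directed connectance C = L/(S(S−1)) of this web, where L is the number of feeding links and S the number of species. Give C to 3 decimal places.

The web has S = 9 species and L = 13 feeding links.
C = L / (S(S−1)) = 13 / 72 = 0.1806 ≈ 0.181.

C = 0.181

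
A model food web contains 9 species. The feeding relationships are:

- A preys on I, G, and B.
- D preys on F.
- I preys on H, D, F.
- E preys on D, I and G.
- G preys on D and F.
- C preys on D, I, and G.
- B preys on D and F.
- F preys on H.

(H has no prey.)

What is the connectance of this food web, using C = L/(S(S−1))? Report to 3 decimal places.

The web has S = 9 species and L = 18 feeding links.
C = L / (S(S−1)) = 18 / 72 = 0.2500 ≈ 0.250.

C = 0.250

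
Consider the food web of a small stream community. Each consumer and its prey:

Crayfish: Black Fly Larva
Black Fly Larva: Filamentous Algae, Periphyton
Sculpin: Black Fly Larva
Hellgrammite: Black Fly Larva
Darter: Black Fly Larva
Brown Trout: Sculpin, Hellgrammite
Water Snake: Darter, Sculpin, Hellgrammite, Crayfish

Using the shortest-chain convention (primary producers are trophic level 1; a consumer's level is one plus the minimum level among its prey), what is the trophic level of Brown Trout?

Trophic level 4

Filamentous Algae is a producer → level 1.
Black Fly Larva eats Filamentous Algae → level 2.
Sculpin eats Black Fly Larva → level 3.
Brown Trout eats Sculpin → level 4.
No prey of Brown Trout is below level 3, so 4 is the minimum.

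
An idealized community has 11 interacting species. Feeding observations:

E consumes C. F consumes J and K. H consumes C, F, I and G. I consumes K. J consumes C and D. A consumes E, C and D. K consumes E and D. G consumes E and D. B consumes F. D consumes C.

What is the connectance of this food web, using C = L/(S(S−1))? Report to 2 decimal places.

C = 0.17

The web has S = 11 species and L = 19 feeding links.
C = L / (S(S−1)) = 19 / 110 = 0.1727 ≈ 0.17.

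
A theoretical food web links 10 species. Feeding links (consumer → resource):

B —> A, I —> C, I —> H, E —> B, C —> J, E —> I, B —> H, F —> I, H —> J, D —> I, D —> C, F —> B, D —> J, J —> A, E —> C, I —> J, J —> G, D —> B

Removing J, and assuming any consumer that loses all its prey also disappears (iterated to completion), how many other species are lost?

Remove J.
Round 1: H (all prey gone), C (all prey gone) → extinct.
Round 2: I (all prey gone) → extinct.
No further losses. Total secondary extinctions: 3.

3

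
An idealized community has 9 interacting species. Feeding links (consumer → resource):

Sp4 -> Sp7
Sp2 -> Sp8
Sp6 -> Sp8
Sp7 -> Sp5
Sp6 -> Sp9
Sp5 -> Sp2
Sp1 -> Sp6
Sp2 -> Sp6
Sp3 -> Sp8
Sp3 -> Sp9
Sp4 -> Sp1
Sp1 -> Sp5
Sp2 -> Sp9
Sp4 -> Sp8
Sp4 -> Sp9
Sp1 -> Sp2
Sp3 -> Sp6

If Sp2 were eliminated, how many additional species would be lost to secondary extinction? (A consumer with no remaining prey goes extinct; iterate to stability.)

Remove Sp2.
Round 1: Sp5 (all prey gone) → extinct.
Round 2: Sp7 (all prey gone) → extinct.
No further losses. Total secondary extinctions: 2.

2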